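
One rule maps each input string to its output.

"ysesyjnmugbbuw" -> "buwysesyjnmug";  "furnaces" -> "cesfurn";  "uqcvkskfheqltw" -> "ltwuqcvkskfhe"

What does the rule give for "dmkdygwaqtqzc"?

qzcdmkdygwaq

Each output is the input with this applied: move the last 3 characters to the front (rotate right by 3), then delete the last character.
Starting from "dmkdygwaqtqzc": after the first operation, "qzcdmkdygwaqt"; after the second, "qzcdmkdygwaq".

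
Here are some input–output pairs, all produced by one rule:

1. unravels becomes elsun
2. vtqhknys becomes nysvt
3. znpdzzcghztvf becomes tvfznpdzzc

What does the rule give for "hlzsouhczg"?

czghlzs

Each output is the input with this applied: move the last 3 characters to the front (rotate right by 3), then delete the last 3 characters.
Starting from "hlzsouhczg": after the first operation, "czghlzsouh"; after the second, "czghlzs".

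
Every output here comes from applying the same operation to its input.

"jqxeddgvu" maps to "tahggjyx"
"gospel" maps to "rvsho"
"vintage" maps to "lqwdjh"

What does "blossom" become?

orvvrp

The transformation: shift every letter 3 places forward in the alphabet (wrapping around), then delete the first character.
"blossom" → "eorvvrp" → "orvvrp".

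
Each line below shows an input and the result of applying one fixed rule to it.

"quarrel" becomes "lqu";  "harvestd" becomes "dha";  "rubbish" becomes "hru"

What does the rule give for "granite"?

egr

The transformation: move the last character to the front, then keep only the first 3 characters.
"granite" → "egranit" → "egr".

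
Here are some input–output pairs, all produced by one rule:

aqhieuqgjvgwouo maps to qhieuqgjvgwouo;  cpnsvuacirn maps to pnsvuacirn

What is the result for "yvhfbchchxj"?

vhfbchchxj

Looking at the pairs, the operation is to delete the first character.
Applying that to "yvhfbchchxj" gives "vhfbchchxj".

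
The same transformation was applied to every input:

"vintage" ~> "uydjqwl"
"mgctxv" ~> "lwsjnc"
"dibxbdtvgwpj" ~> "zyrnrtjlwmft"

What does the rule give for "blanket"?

Looking at the pairs, the operation is to swap the first and last characters, then shift every letter 10 places backward in the alphabet (wrapping around).
On "blanket": the first step gives "tlankeb", and the second then gives "jbqdaur".

jbqdaur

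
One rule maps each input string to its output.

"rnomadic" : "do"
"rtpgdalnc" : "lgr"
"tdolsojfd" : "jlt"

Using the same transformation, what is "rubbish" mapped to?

Each output is the input with this applied: reverse the string, then keep one character in every 3, starting at position 3 (positions 3rd, 6th, 9th, ...).
Applying that to "rubbish" gives "iu".
(Check on "rnomadic": → "cidamonr" → "do" ✓)

iu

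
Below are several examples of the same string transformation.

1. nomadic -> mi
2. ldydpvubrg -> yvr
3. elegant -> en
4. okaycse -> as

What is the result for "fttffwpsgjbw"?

twgw

The transformation: keep one character in every 3, starting at position 3 (positions 3rd, 6th, 9th, ...).
So "fttffwpsgjbw" becomes "twgw".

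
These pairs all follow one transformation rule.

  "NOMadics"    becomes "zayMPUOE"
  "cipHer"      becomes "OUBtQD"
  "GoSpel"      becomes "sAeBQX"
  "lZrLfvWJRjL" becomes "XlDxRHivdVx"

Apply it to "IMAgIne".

uymSuZQ

The transformation: flip the case of every letter, then shift every letter 12 places forward in the alphabet (wrapping around).
On "IMAgIne" that produces "uymSuZQ".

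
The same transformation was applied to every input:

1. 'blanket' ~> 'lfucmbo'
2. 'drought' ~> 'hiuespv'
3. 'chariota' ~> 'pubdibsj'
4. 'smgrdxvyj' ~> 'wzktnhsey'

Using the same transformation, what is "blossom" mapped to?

tpncmpt

Looking at the pairs, the operation is to move the last 3 characters to the front (rotate right by 3), then shift every letter 1 place forward in the alphabet (wrapping around).
Working it through for "blossom": intermediate "somblos", final "tpncmpt".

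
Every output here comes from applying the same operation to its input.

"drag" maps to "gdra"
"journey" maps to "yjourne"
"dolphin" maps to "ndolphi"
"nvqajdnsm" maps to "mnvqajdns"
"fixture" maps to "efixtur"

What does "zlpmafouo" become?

Looking at the pairs, the operation is to move the last character to the front.
"zlpmafouo" → "ozlpmafou".

ozlpmafou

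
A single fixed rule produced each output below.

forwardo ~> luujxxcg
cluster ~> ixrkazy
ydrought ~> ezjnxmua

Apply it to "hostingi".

Each output is the input with this applied: take characters alternately from the front and the back (1st, last, 2nd, 2nd-last, ...), then shift every letter 6 places forward in the alphabet (wrapping around).
For "hostingi", step one produces "hiogsnti"; step two turns that into "noumytzo".
(Check on "cluster": → "crleuts" → "ixrkazy" ✓)

noumytzo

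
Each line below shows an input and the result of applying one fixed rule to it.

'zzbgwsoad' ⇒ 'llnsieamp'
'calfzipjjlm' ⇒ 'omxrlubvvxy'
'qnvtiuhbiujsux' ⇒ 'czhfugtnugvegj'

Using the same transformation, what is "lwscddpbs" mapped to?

The rule is to shift every letter 12 places forward in the alphabet (wrapping around).
On "lwscddpbs" that produces "xieoppbne".

xieoppbne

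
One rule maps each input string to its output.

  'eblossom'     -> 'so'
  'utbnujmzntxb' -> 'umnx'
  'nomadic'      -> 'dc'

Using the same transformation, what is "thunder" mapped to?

dr

In each case the input is transformed by: keep every other character starting from the first (positions 1st, 3rd, 5th, ...), then delete the first 2 characters.
Starting from "thunder": after the first operation, "tudr"; after the second, "dr".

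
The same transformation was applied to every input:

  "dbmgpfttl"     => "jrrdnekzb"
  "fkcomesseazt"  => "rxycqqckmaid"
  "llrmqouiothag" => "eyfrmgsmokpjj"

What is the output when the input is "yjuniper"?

Each output is the input with this applied: reverse the string, then shift every letter 2 places backward in the alphabet (wrapping around).
Starting from "yjuniper": after the first operation, "repinujy"; after the second, "pcnglshw".

pcnglshw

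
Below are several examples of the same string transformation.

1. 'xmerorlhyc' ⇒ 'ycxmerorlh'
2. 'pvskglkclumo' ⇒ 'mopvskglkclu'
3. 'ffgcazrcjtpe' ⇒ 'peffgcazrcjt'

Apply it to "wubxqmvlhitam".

amwubxqmvlhit

Each output is the input with this applied: move the last 2 characters to the front (rotate right by 2).
On "wubxqmvlhitam" that produces "amwubxqmvlhit".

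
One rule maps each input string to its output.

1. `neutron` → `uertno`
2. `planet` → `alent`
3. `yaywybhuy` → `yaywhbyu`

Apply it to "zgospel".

The pattern: delete the first character, then swap each adjacent pair of characters (1↔2, 3↔4, ...).
Starting from "zgospel": after the first operation, "gospel"; after the second, "ogpsle".

ogpsle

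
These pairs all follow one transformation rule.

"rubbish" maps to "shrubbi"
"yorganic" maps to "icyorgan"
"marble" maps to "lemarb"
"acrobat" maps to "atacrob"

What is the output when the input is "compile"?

lecompi

The pattern: move the last 2 characters to the front (rotate right by 2).
So "compile" becomes "lecompi".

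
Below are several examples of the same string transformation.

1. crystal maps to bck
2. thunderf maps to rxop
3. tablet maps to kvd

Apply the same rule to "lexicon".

osy

Rule — shift every letter 10 places forward in the alphabet (wrapping around), then keep every other character starting from the second (positions 2nd, 4th, 6th, ...).
"lexicon" → "vohsmyx" → "osy".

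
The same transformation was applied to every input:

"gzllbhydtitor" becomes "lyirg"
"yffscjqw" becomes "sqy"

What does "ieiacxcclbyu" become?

In each case the input is transformed by: keep one character in every 3, starting at position 1 (positions 1st, 4th, 7th, ...), then move the first character to the end.
Applying both steps to "ieiacxcclbyu": "iacb", then "acbi".

acbi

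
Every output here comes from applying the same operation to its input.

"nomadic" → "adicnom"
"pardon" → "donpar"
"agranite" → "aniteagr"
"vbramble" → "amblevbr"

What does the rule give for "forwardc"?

wardcfor

What's happening: move the first 3 characters to the end (rotate left by 3).
"forwardc" → "wardcfor".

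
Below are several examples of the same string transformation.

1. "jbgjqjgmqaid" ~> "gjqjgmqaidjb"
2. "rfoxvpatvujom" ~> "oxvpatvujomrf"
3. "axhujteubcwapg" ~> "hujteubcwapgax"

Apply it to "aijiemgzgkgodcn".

jiemgzgkgodcnai

In each case the input is transformed by: move the first 2 characters to the end (rotate left by 2).
Doing the same to "aijiemgzgkgodcn": "jiemgzgkgodcnai".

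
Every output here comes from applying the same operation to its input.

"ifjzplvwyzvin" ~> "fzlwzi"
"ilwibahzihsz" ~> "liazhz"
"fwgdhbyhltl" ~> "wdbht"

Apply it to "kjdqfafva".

Each output is the input with this applied: keep every other character starting from the second (positions 2nd, 4th, 6th, ...).
Applying that to "kjdqfafva" gives "jqav".

jqav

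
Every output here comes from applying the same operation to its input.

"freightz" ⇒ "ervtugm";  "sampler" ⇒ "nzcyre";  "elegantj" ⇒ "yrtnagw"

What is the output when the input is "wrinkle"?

evaxyr

Rule — shift every letter 13 places forward in the alphabet (wrapping around) — i.e. ROT13, then delete the first character.
"wrinkle" → "jevaxyr" → "evaxyr".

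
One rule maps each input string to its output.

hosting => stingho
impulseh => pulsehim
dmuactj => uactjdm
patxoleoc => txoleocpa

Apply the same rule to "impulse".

The transformation: move the first 2 characters to the end (rotate left by 2).
For "impulse" the result is "pulseim".

pulseim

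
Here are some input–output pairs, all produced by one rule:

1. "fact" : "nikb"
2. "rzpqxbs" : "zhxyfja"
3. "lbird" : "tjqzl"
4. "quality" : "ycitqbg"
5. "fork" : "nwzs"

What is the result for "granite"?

In each case the input is transformed by: shift every letter 8 places forward in the alphabet (wrapping around).
"granite" → "ozivqbm".

ozivqbm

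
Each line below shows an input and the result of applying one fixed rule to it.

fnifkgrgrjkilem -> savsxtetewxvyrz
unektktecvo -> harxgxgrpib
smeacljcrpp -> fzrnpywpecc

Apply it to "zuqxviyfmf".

Each output is the input with this applied: shift every letter 13 places forward in the alphabet (wrapping around) — i.e. ROT13.
On "zuqxviyfmf" that produces "mhdkivlszs".

mhdkivlszs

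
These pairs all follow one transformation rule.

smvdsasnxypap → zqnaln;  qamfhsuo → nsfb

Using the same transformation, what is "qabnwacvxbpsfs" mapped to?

In each case the input is transformed by: keep every other character starting from the second (positions 2nd, 4th, 6th, ...), then shift every letter 13 places forward in the alphabet (wrapping around) — i.e. ROT13.
Starting from "qabnwacvxbpsfs": after the first operation, "anavbss"; after the second, "nanioff".
(Check on "smvdsasnxypap": → "mdanya" → "zqnaln" ✓)

nanioff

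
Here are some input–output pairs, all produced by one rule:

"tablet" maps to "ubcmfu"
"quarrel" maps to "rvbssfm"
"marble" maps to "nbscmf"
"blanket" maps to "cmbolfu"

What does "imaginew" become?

jnbhjofx

The rule is to shift every letter 1 place forward in the alphabet (wrapping around).
Applying that to "imaginew" gives "jnbhjofx".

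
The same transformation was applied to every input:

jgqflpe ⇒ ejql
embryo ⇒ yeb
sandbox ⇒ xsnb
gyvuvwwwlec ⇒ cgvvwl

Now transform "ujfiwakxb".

In each case the input is transformed by: keep every other character starting from the first (positions 1st, 3rd, 5th, ...), then move the last character to the front.
Applying both steps to "ujfiwakxb": "ufwkb", then "bufwk".
(Check on "embryo": → "eby" → "yeb" ✓)

bufwk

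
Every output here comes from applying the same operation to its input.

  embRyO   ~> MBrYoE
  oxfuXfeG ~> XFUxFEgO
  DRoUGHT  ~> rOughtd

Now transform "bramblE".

RAMBLeB

In each case the input is transformed by: move the first character to the end, then flip the case of every letter.
On "bramblE": the first step gives "ramblEb", and the second then gives "RAMBLeB".
(Check on "embRyO": → "mbRyOe" → "MBrYoE" ✓)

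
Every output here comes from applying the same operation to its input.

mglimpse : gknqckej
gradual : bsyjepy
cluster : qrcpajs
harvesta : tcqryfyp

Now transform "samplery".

In each case the input is transformed by: move the first 3 characters to the end (rotate left by 3), then shift every letter 2 places backward in the alphabet (wrapping around).
Starting from "samplery": after the first operation, "plerysam"; after the second, "njcpwqyk".

njcpwqyk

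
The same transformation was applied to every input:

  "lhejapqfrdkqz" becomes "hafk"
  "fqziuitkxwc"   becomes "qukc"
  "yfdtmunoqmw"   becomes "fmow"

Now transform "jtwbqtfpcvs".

tqps

Looking at the pairs, the operation is to keep one character in every 3, starting at position 2 (positions 2nd, 5th, 8th, ...).
"jtwbqtfpcvs" → "tqps".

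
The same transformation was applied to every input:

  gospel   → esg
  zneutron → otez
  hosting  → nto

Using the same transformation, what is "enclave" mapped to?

vln

Rule — reverse the string, then keep every other character starting from the second (positions 2nd, 4th, 6th, ...).
Starting from "enclave": after the first operation, "evalcne"; after the second, "vln".
(Check on "hosting": → "gnitsoh" → "nto" ✓)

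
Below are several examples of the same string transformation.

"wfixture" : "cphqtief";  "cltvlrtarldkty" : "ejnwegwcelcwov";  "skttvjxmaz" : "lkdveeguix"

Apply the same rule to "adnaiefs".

The transformation: shift every letter 11 places forward in the alphabet (wrapping around), then move the last 2 characters to the front (rotate right by 2).
Doing the same to "adnaiefs": "qdloyltp".

qdloyltp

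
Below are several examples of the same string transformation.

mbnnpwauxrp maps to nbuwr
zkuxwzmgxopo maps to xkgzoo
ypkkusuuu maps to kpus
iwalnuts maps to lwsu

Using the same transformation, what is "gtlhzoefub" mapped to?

In each case the input is transformed by: keep every other character starting from the second (positions 2nd, 4th, 6th, ...), then swap each adjacent pair of characters (1↔2, 3↔4, ...).
Working it through for "gtlhzoefub": intermediate "thofb", final "htfob".

htfob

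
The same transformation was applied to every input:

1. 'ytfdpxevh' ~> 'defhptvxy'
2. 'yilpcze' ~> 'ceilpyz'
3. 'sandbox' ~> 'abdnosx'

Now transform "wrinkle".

eiklnrw

Each output is the input with this applied: sort the characters into alphabetical order.
So "wrinkle" becomes "eiklnrw".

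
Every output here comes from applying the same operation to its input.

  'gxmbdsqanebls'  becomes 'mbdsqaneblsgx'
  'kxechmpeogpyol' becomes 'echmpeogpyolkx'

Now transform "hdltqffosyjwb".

Each output is the input with this applied: move the first 2 characters to the end (rotate left by 2).
On "hdltqffosyjwb" that produces "ltqffosyjwbhd".

ltqffosyjwbhd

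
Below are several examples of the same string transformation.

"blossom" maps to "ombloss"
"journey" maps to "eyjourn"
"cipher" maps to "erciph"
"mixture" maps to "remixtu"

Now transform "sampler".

ersampl

What's happening: move the last 2 characters to the front (rotate right by 2).
Doing the same to "sampler": "ersampl".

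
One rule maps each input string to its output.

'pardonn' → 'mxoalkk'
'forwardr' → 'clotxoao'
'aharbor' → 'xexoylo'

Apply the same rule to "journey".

What's happening: shift every letter 3 places backward in the alphabet (wrapping around).
"journey" → "glrokbv".

glrokbv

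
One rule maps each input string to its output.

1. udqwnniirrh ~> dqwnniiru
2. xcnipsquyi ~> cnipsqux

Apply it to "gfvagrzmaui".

The pattern: delete the last 2 characters, then move the first character to the end.
On "gfvagrzmaui": the first step gives "gfvagrzma", and the second then gives "fvagrzmag".
(Check on "udqwnniirrh": → "udqwnniir" → "dqwnniiru" ✓)

fvagrzmag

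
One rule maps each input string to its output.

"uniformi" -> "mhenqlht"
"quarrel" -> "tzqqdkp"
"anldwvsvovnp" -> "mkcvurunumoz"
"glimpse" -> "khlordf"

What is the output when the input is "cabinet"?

The pattern: shift every letter 1 place backward in the alphabet (wrapping around), then move the first character to the end.
Starting from "cabinet": after the first operation, "bzahmds"; after the second, "zahmdsb".

zahmdsb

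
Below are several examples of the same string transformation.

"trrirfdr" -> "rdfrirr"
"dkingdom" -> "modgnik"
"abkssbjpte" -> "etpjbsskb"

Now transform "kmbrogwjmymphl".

lhpmymjwgorbm

In each case the input is transformed by: delete the first character, then reverse the string.
For "kmbrogwjmymphl", step one produces "mbrogwjmymphl"; step two turns that into "lhpmymjwgorbm".
(Check on "abkssbjpte": → "bkssbjpte" → "etpjbsskb" ✓)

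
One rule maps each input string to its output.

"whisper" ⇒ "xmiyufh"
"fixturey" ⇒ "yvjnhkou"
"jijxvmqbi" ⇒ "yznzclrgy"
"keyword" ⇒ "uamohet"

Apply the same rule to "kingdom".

Rule — swap each adjacent pair of characters (1↔2, 3↔4, ...), then shift every letter 10 places backward in the alphabet (wrapping around).
"kingdom" → "yawdetc".

yawdetc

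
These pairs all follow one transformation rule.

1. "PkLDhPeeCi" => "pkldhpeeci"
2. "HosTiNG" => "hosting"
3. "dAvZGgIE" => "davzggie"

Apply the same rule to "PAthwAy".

In each case the input is transformed by: convert every letter to lowercase.
"PAthwAy" → "pathway".

pathway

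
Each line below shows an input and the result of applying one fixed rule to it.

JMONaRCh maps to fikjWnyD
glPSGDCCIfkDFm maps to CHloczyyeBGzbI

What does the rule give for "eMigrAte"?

AiECNwPA

Rule — shift every letter 4 places backward in the alphabet (wrapping around), then flip the case of every letter.
"eMigrAte" → "aIecnWpa" → "AiECNwPA".
(Check on "JMONaRCh": → "FIKJwNYd" → "fikjWnyD" ✓)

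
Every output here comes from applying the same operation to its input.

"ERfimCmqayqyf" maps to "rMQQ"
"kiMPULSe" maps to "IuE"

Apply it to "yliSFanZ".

Lfz

Looking at the pairs, the operation is to keep one character in every 3, starting at position 2 (positions 2nd, 5th, 8th, ...), then flip the case of every letter.
Working it through for "yliSFanZ": intermediate "lFZ", final "Lfz".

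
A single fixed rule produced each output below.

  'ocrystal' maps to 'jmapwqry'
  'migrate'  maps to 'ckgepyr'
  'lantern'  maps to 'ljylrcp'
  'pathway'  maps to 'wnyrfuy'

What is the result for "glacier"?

In each case the input is transformed by: shift every letter 2 places backward in the alphabet (wrapping around), then move the last character to the front.
Starting from "glacier": after the first operation, "ejyagcp"; after the second, "pejyagc".

pejyagc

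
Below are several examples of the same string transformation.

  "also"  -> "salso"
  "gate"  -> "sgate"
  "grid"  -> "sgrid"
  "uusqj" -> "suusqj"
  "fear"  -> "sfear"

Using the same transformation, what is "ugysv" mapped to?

Rule — prepend "s".
Doing the same to "ugysv": "sugysv".

sugysv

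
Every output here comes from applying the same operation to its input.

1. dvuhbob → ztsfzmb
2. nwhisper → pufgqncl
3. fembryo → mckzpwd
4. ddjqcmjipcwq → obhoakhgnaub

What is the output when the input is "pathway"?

Rule — shift every letter 2 places backward in the alphabet (wrapping around), then swap the first and last characters.
"pathway" → "nyrfuyw" → "wyrfuyn".
(Check on "nwhisper": → "lufgqncp" → "pufgqncl" ✓)

wyrfuyn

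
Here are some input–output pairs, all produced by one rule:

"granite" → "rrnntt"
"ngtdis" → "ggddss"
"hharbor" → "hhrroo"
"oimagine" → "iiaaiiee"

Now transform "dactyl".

aattll

The transformation: keep every other character starting from the second (positions 2nd, 4th, 6th, ...), then double every character.
For "dactyl", step one produces "atl"; step two turns that into "aattll".
(Check on "ngtdis": → "gds" → "ggddss" ✓)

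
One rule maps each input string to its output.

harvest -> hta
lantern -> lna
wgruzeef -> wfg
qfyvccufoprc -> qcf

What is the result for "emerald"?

What's happening: take characters alternately from the front and the back (1st, last, 2nd, 2nd-last, ...), then keep only the first 3 characters.
Doing the same to "emerald": "edm".
(Check on "wgruzeef": → "wfgereuz" → "wfg" ✓)

edm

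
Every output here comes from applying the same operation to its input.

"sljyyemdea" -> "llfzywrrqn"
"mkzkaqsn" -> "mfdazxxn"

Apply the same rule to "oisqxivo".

Each output is the input with this applied: sort the characters into reverse alphabetical order, then shift every letter 13 places forward in the alphabet (wrapping around) — i.e. ROT13.
Starting from "oisqxivo": after the first operation, "xvsqooii"; after the second, "kifdbbvv".

kifdbbvv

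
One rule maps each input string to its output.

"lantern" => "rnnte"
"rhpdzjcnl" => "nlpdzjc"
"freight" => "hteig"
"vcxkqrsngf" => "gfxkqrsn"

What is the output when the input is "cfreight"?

htreig

The pattern: delete the first 2 characters, then move the last 2 characters to the front (rotate right by 2).
Applying both steps to "cfreight": "reight", then "htreig".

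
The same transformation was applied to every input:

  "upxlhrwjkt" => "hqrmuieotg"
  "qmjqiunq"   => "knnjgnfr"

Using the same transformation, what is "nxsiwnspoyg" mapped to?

Rule — move the last 2 characters to the front (rotate right by 2), then shift every letter 3 places backward in the alphabet (wrapping around).
Applying that to "nxsiwnspoyg" gives "vdkupftkpml".

vdkupftkpml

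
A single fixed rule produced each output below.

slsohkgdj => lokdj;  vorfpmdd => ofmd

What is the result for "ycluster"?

cutr

The rule is to swap each adjacent pair of characters (1↔2, 3↔4, ...), then keep every other character starting from the first (positions 1st, 3rd, 5th, ...).
"ycluster" → "cyultsre" → "cutr".
(Check on "vorfpmdd": → "ovfrmpdd" → "ofmd" ✓)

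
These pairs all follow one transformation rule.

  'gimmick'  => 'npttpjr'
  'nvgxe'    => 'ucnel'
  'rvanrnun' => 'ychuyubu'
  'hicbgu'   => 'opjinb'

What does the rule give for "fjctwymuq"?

mqjadftbx

What's happening: shift every letter 7 places forward in the alphabet (wrapping around).
Applying that to "fjctwymuq" gives "mqjadftbx".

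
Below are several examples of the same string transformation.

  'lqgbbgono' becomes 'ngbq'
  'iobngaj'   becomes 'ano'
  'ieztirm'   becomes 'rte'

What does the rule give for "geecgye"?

What's happening: reverse the string, then keep every other character starting from the second (positions 2nd, 4th, 6th, ...).
Starting from "geecgye": after the first operation, "eygceeg"; after the second, "yce".

yce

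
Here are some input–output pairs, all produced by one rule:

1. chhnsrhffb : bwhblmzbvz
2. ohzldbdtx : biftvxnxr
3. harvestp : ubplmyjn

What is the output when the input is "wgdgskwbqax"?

aqaxemvqukr

The transformation: shift every letter 6 places backward in the alphabet (wrapping around), then swap each adjacent pair of characters (1↔2, 3↔4, ...).
Starting from "wgdgskwbqax": after the first operation, "qaxameqvkur"; after the second, "aqaxemvqukr".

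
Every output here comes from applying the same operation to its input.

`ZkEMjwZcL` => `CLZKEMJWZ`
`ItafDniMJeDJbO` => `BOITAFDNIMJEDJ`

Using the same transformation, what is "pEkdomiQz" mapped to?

Looking at the pairs, the operation is to move the last 2 characters to the front (rotate right by 2), then convert every letter to uppercase.
On "pEkdomiQz": the first step gives "QzpEkdomi", and the second then gives "QZPEKDOMI".

QZPEKDOMI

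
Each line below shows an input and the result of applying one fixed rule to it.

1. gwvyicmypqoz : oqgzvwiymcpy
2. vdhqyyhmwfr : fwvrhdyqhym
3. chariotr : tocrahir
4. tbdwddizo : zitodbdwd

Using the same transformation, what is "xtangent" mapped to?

nextatgn

Rule — move the last 3 characters to the front (rotate right by 3), then swap each adjacent pair of characters (1↔2, 3↔4, ...).
For "xtangent", step one produces "entxtang"; step two turns that into "nextatgn".
(Check on "tbdwddizo": → "izotbdwdd" → "zitodbdwd" ✓)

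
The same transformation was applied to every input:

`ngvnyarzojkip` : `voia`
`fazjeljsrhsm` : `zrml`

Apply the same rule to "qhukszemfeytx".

The transformation: keep one character in every 3, starting at position 3 (positions 3rd, 6th, 9th, ...), then sort the characters into reverse alphabetical order.
For "qhukszemfeytx", step one produces "uzft"; step two turns that into "zutf".

zutf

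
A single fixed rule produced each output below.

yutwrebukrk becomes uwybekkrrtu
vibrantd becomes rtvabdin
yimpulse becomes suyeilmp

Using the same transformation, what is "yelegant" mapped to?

ntyaeegl

The rule is to sort the characters into alphabetical order, then move the last 3 characters to the front (rotate right by 3).
On "yelegant": the first step gives "aeeglnty", and the second then gives "ntyaeegl".
(Check on "yutwrebukrk": → "bekkrrtuuwy" → "uwybekkrrtu" ✓)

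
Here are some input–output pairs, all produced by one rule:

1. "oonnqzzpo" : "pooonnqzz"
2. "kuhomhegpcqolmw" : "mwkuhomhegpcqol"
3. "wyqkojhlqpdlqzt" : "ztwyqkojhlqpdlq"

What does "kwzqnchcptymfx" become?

Each output is the input with this applied: move the last 2 characters to the front (rotate right by 2).
Doing the same to "kwzqnchcptymfx": "fxkwzqnchcptym".

fxkwzqnchcptym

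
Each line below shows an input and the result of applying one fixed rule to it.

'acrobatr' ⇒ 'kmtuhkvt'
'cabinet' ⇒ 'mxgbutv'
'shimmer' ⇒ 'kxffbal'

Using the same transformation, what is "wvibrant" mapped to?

Each output is the input with this applied: shift every letter 7 places backward in the alphabet (wrapping around), then reverse the string.
On "wvibrant" that produces "mgtkubop".

mgtkubop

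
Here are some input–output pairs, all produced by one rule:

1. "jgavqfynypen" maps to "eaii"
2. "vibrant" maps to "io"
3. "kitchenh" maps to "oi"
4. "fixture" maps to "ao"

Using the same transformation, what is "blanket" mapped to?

io

What's happening: shift every letter 5 places backward in the alphabet (wrapping around), then keep only the vowels.
Applying both steps to "blanket": "wgvifzo", then "io".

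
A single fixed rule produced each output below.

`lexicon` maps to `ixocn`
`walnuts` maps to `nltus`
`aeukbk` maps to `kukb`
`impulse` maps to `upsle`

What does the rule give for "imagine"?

ganie

Looking at the pairs, the operation is to swap each adjacent pair of characters (1↔2, 3↔4, ...), then delete the first 2 characters.
On "imagine": the first step gives "miganie", and the second then gives "ganie".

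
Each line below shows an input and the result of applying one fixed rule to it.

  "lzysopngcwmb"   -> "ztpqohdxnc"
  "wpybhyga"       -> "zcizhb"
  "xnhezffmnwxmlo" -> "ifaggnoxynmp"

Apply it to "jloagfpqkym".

In each case the input is transformed by: delete the first 2 characters, then shift every letter 1 place forward in the alphabet (wrapping around).
For "jloagfpqkym" the result is "pbhgqrlzn".

pbhgqrlzn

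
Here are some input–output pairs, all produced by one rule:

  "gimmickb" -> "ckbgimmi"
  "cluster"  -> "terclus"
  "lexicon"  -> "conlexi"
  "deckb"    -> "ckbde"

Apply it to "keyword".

Rule — move the last 3 characters to the front (rotate right by 3).
On "keyword" that produces "ordkeyw".

ordkeyw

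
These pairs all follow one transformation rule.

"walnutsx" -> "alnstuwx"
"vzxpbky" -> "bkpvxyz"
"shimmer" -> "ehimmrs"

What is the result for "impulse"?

Looking at the pairs, the operation is to sort the characters into alphabetical order.
On "impulse" that produces "eilmpsu".

eilmpsu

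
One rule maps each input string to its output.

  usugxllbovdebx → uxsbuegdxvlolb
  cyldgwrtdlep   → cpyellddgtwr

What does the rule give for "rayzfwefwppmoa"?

Rule — take characters alternately from the front and the back (1st, last, 2nd, 2nd-last, ...).
"rayzfwefwppmoa" → "raaoymzpfpwwef".

raaoymzpfpwwef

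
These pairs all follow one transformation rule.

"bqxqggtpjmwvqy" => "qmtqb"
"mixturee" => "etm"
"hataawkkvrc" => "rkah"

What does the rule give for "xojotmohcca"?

coox

Each output is the input with this applied: keep one character in every 3, starting at position 1 (positions 1st, 4th, 7th, ...), then reverse the string.
Starting from "xojotmohcca": after the first operation, "xooc"; after the second, "coox".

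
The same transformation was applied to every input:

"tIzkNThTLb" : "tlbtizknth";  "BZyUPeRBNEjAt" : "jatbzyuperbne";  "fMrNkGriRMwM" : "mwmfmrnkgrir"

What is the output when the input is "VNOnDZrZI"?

Each output is the input with this applied: move the last 3 characters to the front (rotate right by 3), then convert every letter to lowercase.
On "VNOnDZrZI": the first step gives "rZIVNOnDZ", and the second then gives "rzivnondz".

rzivnondz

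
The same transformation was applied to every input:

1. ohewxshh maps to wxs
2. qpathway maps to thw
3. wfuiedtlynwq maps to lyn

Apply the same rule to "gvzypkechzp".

Each output is the input with this applied: move the last 2 characters to the front (rotate right by 2), then keep only the last 3 characters.
Starting from "gvzypkechzp": after the first operation, "zpgvzypkech"; after the second, "ech".

ech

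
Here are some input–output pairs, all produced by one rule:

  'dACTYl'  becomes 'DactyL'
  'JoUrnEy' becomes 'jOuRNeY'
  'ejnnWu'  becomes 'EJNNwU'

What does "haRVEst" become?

Each output is the input with this applied: flip the case of every letter.
So "haRVEst" becomes "HArveST".

HArveST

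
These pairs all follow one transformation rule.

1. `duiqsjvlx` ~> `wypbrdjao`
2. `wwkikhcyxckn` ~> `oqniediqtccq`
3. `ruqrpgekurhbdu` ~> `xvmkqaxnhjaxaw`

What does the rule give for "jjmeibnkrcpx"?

kohtqxivdpps

Rule — shift every letter 6 places forward in the alphabet (wrapping around), then move the first 3 characters to the end (rotate left by 3).
Applying both steps to "jjmeibnkrcpx": "ppskohtqxivd", then "kohtqxivdpps".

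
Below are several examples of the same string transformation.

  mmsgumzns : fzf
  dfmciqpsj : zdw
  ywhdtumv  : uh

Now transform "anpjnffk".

cs

In each case the input is transformed by: shift every letter 13 places forward in the alphabet (wrapping around) — i.e. ROT13, then keep one character in every 3, starting at position 3 (positions 3rd, 6th, 9th, ...).
Starting from "anpjnffk": after the first operation, "nacwassx"; after the second, "cs".
(Check on "ywhdtumv": → "ljuqghzi" → "uh" ✓)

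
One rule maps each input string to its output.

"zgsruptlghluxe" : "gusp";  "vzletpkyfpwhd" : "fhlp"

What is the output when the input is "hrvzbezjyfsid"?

The pattern: keep one character in every 3, starting at position 3 (positions 3rd, 6th, 9th, ...), then swap the front and back halves of the string.
For "hrvzbezjyfsid", step one produces "veyi"; step two turns that into "yive".

yive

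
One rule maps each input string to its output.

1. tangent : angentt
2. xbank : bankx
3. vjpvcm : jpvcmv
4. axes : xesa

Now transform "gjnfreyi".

Each output is the input with this applied: move the first character to the end.
So "gjnfreyi" becomes "jnfreyig".

jnfreyig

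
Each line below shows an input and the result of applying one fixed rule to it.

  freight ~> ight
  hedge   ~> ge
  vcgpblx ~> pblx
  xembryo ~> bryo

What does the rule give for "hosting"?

What's happening: delete the first 3 characters.
So "hosting" becomes "ting".

ting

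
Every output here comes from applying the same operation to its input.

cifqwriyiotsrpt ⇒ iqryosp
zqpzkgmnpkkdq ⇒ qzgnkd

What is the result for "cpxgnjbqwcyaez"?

The rule is to keep every other character starting from the second (positions 2nd, 4th, 6th, ...).
Doing the same to "cpxgnjbqwcyaez": "pgjqcaz".

pgjqcaz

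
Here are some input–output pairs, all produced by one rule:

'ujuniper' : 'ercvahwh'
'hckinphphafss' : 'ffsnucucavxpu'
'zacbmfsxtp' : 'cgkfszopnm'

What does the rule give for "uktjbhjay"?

The rule is to reverse the string, then shift every letter 13 places forward in the alphabet (wrapping around) — i.e. ROT13.
Working it through for "uktjbhjay": intermediate "yajhbjtku", final "lnwuowgxh".
(Check on "hckinphphafss": → "ssfahphpnikch" → "ffsnucucavxpu" ✓)

lnwuowgxh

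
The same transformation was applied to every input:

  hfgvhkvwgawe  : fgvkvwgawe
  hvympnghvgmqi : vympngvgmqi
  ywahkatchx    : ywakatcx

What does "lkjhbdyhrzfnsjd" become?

Rule — remove every "h".
"lkjhbdyhrzfnsjd" → "lkjbdyrzfnsjd".

lkjbdyrzfnsjd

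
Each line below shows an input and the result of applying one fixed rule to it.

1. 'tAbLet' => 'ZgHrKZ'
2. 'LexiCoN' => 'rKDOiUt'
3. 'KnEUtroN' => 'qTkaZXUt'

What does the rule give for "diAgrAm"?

JOgMXgS

Looking at the pairs, the operation is to flip the case of every letter, then shift every letter 6 places forward in the alphabet (wrapping around).
On "diAgrAm" that produces "JOgMXgS".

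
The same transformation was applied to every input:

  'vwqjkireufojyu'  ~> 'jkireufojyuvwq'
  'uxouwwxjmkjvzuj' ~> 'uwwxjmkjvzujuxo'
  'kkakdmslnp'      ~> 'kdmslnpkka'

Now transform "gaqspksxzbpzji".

In each case the input is transformed by: move the first 3 characters to the end (rotate left by 3).
Doing the same to "gaqspksxzbpzji": "spksxzbpzjigaq".

spksxzbpzjigaq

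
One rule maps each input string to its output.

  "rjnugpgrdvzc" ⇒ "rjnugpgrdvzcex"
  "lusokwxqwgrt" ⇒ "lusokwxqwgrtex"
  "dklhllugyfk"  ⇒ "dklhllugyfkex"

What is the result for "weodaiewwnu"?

weodaiewwnuex

The transformation: append "ex".
Applying that to "weodaiewwnu" gives "weodaiewwnuex".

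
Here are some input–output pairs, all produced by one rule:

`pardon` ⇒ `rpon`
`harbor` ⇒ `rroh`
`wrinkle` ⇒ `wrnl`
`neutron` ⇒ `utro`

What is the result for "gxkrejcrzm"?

zxrr

The rule is to sort the characters into reverse alphabetical order, then keep only the first 4 characters.
For "gxkrejcrzm" the result is "zxrr".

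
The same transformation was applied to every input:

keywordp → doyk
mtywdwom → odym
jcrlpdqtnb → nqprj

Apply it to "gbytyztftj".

Looking at the pairs, the operation is to reverse the string, then keep every other character starting from the second (positions 2nd, 4th, 6th, ...).
Applying that to "gbytyztftj" gives "ttyyg".

ttyyg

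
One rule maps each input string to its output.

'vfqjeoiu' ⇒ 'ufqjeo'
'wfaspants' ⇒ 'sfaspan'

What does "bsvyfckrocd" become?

dsvyfckro

Each output is the input with this applied: swap the first and last characters, then delete the last 2 characters.
Doing the same to "bsvyfckrocd": "dsvyfckro".
(Check on "wfaspants": → "sfaspantw" → "sfaspan" ✓)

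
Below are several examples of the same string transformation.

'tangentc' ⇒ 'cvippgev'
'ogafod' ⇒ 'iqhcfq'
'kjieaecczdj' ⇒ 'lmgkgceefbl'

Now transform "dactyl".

cfvena

The pattern: swap each adjacent pair of characters (1↔2, 3↔4, ...), then shift every letter 2 places forward in the alphabet (wrapping around).
Starting from "dactyl": after the first operation, "adtcly"; after the second, "cfvena".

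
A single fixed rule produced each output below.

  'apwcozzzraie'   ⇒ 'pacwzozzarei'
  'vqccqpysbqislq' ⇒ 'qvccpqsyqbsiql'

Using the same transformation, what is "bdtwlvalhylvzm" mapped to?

In each case the input is transformed by: swap each adjacent pair of characters (1↔2, 3↔4, ...).
Doing the same to "bdtwlvalhylvzm": "dbwtvllayhvlmz".

dbwtvllayhvlmz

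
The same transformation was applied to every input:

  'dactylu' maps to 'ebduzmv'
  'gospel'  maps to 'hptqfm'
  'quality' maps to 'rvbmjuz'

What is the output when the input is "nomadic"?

opnbejd

The transformation: shift every letter 1 place forward in the alphabet (wrapping around).
Doing the same to "nomadic": "opnbejd".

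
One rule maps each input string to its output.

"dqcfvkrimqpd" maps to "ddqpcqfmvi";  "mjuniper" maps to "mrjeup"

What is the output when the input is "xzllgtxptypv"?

xvzplyltgp

The rule is to take characters alternately from the front and the back (1st, last, 2nd, 2nd-last, ...), then delete the last 2 characters.
"xzllgtxptypv" → "xvzplyltgp".
(Check on "dqcfvkrimqpd": → "ddqpcqfmvikr" → "ddqpcqfmvi" ✓)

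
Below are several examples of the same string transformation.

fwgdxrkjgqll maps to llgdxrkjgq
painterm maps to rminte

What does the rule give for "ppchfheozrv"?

rvchfheoz

What's happening: delete the first 2 characters, then move the last 2 characters to the front (rotate right by 2).
Applying both steps to "ppchfheozrv": "chfheozrv", then "rvchfheoz".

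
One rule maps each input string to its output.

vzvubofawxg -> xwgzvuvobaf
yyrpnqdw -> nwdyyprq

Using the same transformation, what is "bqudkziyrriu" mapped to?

ruiqbduzkyir

The rule is to swap each adjacent pair of characters (1↔2, 3↔4, ...), then move the last 3 characters to the front (rotate right by 3).
Applying both steps to "bqudkziyrriu": "qbduzkyirrui", then "ruiqbduzkyir".
(Check on "yyrpnqdw": → "yyprqnwd" → "nwdyyprq" ✓)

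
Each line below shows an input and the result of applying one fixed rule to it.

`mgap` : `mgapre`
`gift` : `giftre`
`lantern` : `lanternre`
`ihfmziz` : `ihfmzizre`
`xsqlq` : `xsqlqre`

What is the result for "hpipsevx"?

hpipsevxre

Looking at the pairs, the operation is to append "re".
On "hpipsevx" that produces "hpipsevxre".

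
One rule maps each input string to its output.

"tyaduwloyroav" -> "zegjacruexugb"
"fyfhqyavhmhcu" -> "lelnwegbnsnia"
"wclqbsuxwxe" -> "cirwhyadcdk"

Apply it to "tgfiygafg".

The rule is to shift every letter 6 places forward in the alphabet (wrapping around).
So "tgfiygafg" becomes "zmloemglm".

zmloemglm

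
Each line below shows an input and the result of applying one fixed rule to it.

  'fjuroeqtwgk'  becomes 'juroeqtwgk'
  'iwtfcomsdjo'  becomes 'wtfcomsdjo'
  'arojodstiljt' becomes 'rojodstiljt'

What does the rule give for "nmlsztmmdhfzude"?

mlsztmmdhfzude

In each case the input is transformed by: delete the first character.
Doing the same to "nmlsztmmdhfzude": "mlsztmmdhfzude".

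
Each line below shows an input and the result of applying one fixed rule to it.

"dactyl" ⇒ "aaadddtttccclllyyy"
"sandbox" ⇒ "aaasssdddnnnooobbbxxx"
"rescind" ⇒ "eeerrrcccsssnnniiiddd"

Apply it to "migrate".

Each output is the input with this applied: swap each adjacent pair of characters (1↔2, 3↔4, ...), then repeat every character 3 times.
On "migrate": the first step gives "imrgtae", and the second then gives "iiimmmrrrgggtttaaaeee".

iiimmmrrrgggtttaaaeee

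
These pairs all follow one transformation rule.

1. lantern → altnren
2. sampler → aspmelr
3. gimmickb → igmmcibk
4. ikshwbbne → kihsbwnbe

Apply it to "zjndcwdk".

jzdnwckd

Rule — swap each adjacent pair of characters (1↔2, 3↔4, ...).
For "zjndcwdk" the result is "jzdnwckd".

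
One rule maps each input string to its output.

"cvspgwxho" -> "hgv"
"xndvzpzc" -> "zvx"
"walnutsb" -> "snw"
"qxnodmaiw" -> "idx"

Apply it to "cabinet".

eb

Rule — reverse the string, then keep one character in every 3, starting at position 2 (positions 2nd, 5th, 8th, ...).
Starting from "cabinet": after the first operation, "tenibac"; after the second, "eb".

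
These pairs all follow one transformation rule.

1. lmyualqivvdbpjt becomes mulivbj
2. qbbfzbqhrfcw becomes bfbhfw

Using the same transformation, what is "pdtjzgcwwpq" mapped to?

The rule is to keep every other character starting from the second (positions 2nd, 4th, 6th, ...).
So "pdtjzgcwwpq" becomes "djgwp".

djgwp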